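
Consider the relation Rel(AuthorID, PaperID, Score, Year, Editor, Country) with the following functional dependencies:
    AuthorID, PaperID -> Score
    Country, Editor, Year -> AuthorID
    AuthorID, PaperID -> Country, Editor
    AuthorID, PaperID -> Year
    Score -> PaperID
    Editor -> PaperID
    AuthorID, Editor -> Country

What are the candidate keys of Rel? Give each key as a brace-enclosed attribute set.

{AuthorID, Editor}⁺ = {AuthorID, Country, Editor, PaperID, Score, Year}, which is every attribute, so {AuthorID, Editor} is a candidate key.
{AuthorID, PaperID}⁺ = {AuthorID, Country, Editor, PaperID, Score, Year}, which is every attribute, so {AuthorID, PaperID} is a candidate key.
{AuthorID, Score}⁺ = {AuthorID, Country, Editor, PaperID, Score, Year}, which is every attribute, so {AuthorID, Score} is a candidate key.
{Country, Editor, Year}⁺ = {AuthorID, Country, Editor, PaperID, Score, Year}, which is every attribute, so {Country, Editor, Year} is a candidate key.
Any other superkey properly contains one of these, so there are no further candidate keys.

{AuthorID, Editor}, {AuthorID, PaperID}, {AuthorID, Score}, {Country, Editor, Year}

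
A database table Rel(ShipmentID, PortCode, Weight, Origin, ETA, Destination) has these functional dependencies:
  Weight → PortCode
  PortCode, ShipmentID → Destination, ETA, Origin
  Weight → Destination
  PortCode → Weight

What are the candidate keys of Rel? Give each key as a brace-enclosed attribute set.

{PortCode, ShipmentID}, {ShipmentID, Weight}

{ShipmentID} never appears on the right of any FD, so every key must include it.
Closure of {PortCode, ShipmentID} is {Destination, ETA, Origin, PortCode, ShipmentID, Weight}, the whole schema; {PortCode, ShipmentID} is a candidate key.
Closure of {ShipmentID, Weight} is {Destination, ETA, Origin, PortCode, ShipmentID, Weight}, the whole schema; {ShipmentID, Weight} is a candidate key.
These are minimal and exhaustive — every other superkey contains one of them.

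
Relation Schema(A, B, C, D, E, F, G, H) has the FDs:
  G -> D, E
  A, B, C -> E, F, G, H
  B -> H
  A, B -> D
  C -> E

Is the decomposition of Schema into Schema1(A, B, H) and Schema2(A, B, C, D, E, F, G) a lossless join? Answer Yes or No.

Yes

Common attributes: {A, B}; their closure is {A, B, D, H}.
Schema1 is contained in that closure, so Schema1 ∩ Schema2 -> Schema1 holds and the join is lossless.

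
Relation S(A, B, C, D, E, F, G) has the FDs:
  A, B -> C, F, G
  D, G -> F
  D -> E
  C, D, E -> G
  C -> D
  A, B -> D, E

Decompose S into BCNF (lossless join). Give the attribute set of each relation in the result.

Candidate key of the original relation: {A, B}.
{A, B, C, D, E, F, G}: {D, G} determines {D, E, F, G} here but is not a superkey — split on D, G -> E, F, giving {D, E, F, G} and {A, B, C, D, G}.
{D, E, F, G}: {D} determines {D, E} here but is not a superkey — split on D -> E, giving {D, E} and {D, F, G}.
{D, E} has no BCNF violation.
{D, F, G} has no BCNF violation.
{A, B, C, D, G}: {C} determines {C, D, G} here but is not a superkey — split on C -> D, G, giving {C, D, G} and {A, B, C}.
{C, D, G} has no BCNF violation.
{A, B, C} has no BCNF violation.

{A, B, C}; {C, D, G}; {D, E}; {D, F, G}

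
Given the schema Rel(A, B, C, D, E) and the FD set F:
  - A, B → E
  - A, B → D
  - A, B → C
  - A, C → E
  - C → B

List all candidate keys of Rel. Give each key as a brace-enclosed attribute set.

{A, B}, {A, C}

Attributes never on any right-hand side: {A} — every candidate key must contain it.
{A, B}⁺ = {A, B, C, D, E} — all of the relation — so {A, B} is a candidate key.
{A, C}⁺ = {A, B, C, D, E} — all of the relation — so {A, C} is a candidate key.
These are minimal and exhaustive — every other superkey contains one of them.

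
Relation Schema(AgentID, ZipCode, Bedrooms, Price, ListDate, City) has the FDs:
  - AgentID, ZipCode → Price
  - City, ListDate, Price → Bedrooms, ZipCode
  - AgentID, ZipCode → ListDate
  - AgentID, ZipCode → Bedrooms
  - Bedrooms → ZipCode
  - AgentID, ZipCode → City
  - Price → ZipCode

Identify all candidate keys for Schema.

No FD produces {AgentID}, so it must be in every candidate key.
{AgentID, Bedrooms}⁺ = {AgentID, Bedrooms, City, ListDate, Price, ZipCode} — all of the relation — so {AgentID, Bedrooms} is a candidate key.
{AgentID, Price}⁺ = {AgentID, Bedrooms, City, ListDate, Price, ZipCode} — all of the relation — so {AgentID, Price} is a candidate key.
{AgentID, ZipCode}⁺ = {AgentID, Bedrooms, City, ListDate, Price, ZipCode} — all of the relation — so {AgentID, ZipCode} is a candidate key.
No proper subset of any of these is a key, and no other minimal superkey exists.

{AgentID, Bedrooms}, {AgentID, Price}, {AgentID, ZipCode}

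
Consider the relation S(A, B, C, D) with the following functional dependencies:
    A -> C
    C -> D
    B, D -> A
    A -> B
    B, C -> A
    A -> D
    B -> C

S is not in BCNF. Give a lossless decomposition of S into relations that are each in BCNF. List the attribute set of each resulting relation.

{A, B, C}; {C, D}

Candidate keys of the original relation: {A}, {B}.
Within {A, B, C, D}: {C}⁺ ∩ {A, B, C, D} = {C, D}, not the whole set, so C -> D violates BCNF; decompose into {C, D} and {A, B, C}.
{C, D} has no BCNF violation.
{A, B, C} has no BCNF violation.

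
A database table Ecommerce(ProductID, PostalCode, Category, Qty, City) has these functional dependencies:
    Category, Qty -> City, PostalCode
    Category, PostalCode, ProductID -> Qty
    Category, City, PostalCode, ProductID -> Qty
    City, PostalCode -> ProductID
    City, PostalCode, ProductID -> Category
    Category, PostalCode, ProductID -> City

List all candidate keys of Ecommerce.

{Category, Qty}⁺ = {Category, City, PostalCode, ProductID, Qty} — all of the relation — so {Category, Qty} is a candidate key.
{City, PostalCode}⁺ = {Category, City, PostalCode, ProductID, Qty} — all of the relation — so {City, PostalCode} is a candidate key.
{Category, PostalCode, ProductID}⁺ = {Category, City, PostalCode, ProductID, Qty} — all of the relation — so {Category, PostalCode, ProductID} is a candidate key.
Any other superkey properly contains one of these, so there are no further candidate keys.

{Category, PostalCode, ProductID}, {Category, Qty}, {City, PostalCode}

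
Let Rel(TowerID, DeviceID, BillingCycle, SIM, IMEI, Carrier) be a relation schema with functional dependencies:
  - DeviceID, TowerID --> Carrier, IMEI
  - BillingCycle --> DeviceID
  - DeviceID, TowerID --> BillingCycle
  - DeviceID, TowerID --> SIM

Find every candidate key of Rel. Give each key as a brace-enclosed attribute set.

{BillingCycle, TowerID}, {DeviceID, TowerID}

{TowerID} never appears on the right of any FD, so every key must include it.
{BillingCycle, TowerID}⁺ = {BillingCycle, Carrier, DeviceID, IMEI, SIM, TowerID}, which is every attribute, so {BillingCycle, TowerID} is a candidate key.
{DeviceID, TowerID}⁺ = {BillingCycle, Carrier, DeviceID, IMEI, SIM, TowerID}, which is every attribute, so {DeviceID, TowerID} is a candidate key.
No proper subset of any of these is a key, and no other minimal superkey exists.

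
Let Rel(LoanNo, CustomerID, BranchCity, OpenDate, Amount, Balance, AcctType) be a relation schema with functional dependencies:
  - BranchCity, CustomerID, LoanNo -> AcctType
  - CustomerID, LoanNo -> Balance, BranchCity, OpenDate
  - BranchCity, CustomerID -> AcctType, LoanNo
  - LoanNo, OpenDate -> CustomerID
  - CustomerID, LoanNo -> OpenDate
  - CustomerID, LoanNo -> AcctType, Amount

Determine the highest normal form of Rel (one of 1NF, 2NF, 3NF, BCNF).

BCNF

Candidate keys: {BranchCity, CustomerID}, {CustomerID, LoanNo}, {LoanNo, OpenDate}. Prime attributes: {BranchCity, CustomerID, LoanNo, OpenDate}.
The left-hand side of every FD is a superkey, so BCNF is satisfied.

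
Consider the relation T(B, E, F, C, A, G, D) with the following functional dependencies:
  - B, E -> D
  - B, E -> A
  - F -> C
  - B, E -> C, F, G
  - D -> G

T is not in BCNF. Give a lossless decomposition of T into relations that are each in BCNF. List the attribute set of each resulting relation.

{A, B, D, E, F}; {C, F}; {D, G}

Candidate key of the original relation: {B, E}.
{A, B, C, D, E, F, G}: {F} determines {C, F} here but is not a superkey — split on F -> C, giving {C, F} and {A, B, D, E, F, G}.
{C, F} is in BCNF.
{A, B, D, E, F, G}: {D} determines {D, G} here but is not a superkey — split on D -> G, giving {D, G} and {A, B, D, E, F}.
{D, G} is in BCNF.
{A, B, D, E, F} is in BCNF.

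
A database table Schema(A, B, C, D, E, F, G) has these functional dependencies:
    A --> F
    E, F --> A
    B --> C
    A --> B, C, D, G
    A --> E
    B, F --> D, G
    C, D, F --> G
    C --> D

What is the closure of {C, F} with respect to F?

Start with {C, F}.
C --> D applies; add {D} → now {C, D, F}.
C, D, F --> G applies; add {G} → now {C, D, F, G}.
No further FD applies.

{C, D, F, G}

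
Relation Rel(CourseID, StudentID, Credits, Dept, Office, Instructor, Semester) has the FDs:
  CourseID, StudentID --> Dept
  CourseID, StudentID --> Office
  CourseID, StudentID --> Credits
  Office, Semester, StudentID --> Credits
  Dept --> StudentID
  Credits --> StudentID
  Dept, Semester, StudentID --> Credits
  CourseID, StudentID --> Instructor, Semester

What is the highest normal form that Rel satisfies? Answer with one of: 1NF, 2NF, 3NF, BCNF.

3NF

Candidate keys: {CourseID, Credits}, {CourseID, Dept}, {CourseID, StudentID}. Prime attributes: {CourseID, Credits, Dept, StudentID}.
Office, Semester, StudentID --> Credits breaks BCNF: {Office, Semester, StudentID}⁺ = {Credits, Office, Semester, StudentID}, so {Office, Semester, StudentID} is not a superkey.
Its right-hand attributes {Credits} are all prime, as are those of every other non-superkey FD — the relation is in 3NF.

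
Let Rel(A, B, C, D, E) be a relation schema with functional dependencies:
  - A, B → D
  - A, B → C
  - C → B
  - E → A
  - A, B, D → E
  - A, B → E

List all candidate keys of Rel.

{A, B}, {A, C}, {B, E}, {C, E}

{A, B}⁺ = {A, B, C, D, E}, which is every attribute, so {A, B} is a candidate key.
{A, C}⁺ = {A, B, C, D, E}, which is every attribute, so {A, C} is a candidate key.
{B, E}⁺ = {A, B, C, D, E}, which is every attribute, so {B, E} is a candidate key.
{C, E}⁺ = {A, B, C, D, E}, which is every attribute, so {C, E} is a candidate key.
Any other superkey properly contains one of these, so there are no further candidate keys.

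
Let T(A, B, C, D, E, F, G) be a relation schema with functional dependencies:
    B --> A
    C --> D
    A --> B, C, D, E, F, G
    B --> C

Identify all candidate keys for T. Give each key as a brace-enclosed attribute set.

{A}⁺ = {A, B, C, D, E, F, G}, which is every attribute, so {A} is a candidate key.
{B}⁺ = {A, B, C, D, E, F, G}, which is every attribute, so {B} is a candidate key.
These are minimal and exhaustive — every other superkey contains one of them.

{A}, {B}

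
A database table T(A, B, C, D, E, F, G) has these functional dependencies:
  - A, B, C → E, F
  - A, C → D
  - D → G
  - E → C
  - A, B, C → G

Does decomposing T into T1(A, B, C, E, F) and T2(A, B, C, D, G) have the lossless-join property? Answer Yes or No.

Yes

Common attributes: {A, B, C}; their closure is {A, B, C, D, E, F, G}.
This includes all of T1, so the common attributes are a superkey of T1 — the join is lossless.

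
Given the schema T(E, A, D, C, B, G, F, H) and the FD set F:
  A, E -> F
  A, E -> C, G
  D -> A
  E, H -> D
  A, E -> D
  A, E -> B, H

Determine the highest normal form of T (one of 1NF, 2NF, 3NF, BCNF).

3NF

Candidate keys: {A, E}, {D, E}, {E, H}. Prime attributes: {A, D, E, H}.
D -> A breaks BCNF: {D}⁺ = {A, D}, so {D} is not a superkey.
Since {A} ⊆ prime attributes and every other non-superkey FD also has a prime right side, the schema is in 3NF.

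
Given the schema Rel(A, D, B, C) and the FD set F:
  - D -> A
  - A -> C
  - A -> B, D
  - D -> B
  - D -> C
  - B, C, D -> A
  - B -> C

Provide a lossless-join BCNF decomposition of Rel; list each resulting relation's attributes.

{A, B, D}; {B, C}

Candidate keys of the original relation: {A}, {D}.
{A, B, C, D}: {B} determines {B, C} here but is not a superkey — split on B -> C, giving {B, C} and {A, B, D}.
{B, C}: every determinant is a superkey — BCNF.
{A, B, D}: every determinant is a superkey — BCNF.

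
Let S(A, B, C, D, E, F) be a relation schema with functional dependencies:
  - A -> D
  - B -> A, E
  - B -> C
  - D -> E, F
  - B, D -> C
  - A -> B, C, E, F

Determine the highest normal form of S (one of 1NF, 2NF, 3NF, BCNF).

Candidate keys: {A}, {B}. Prime attributes: {A, B}.
For D -> E, F we have {D}⁺ = {D, E, F}; {D} is not a superkey, so BCNF fails.
D -> E, F determines the non-prime attributes {E, F} from a non-superkey — 3NF is violated.
With only single-attribute keys there can be no partial dependency, so 2NF holds.

2NF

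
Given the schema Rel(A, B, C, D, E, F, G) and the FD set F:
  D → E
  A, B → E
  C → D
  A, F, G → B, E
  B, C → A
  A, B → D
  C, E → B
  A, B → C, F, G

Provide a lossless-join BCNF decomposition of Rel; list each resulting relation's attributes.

Candidate keys of the original relation: {A, B}, {A, F, G}, {C}.
Within {A, B, C, D, E, F, G}: {D}⁺ ∩ {A, B, C, D, E, F, G} = {D, E}, not the whole set, so D → E violates BCNF; decompose into {D, E} and {A, B, C, D, F, G}.
{D, E}: every determinant is a superkey — BCNF.
{A, B, C, D, F, G}: every determinant is a superkey — BCNF.

{A, B, C, D, F, G}; {D, E}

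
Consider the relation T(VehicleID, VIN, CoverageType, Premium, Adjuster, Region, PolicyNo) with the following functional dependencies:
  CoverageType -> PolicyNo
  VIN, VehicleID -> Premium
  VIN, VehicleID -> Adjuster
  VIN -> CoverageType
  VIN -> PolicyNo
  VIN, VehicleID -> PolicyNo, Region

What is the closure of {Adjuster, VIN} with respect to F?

{Adjuster, CoverageType, PolicyNo, VIN}

Start with {Adjuster, VIN}.
VIN -> CoverageType applies; add {CoverageType} → now {Adjuster, CoverageType, VIN}.
VIN -> PolicyNo applies; add {PolicyNo} → now {Adjuster, CoverageType, PolicyNo, VIN}.
No further FD applies.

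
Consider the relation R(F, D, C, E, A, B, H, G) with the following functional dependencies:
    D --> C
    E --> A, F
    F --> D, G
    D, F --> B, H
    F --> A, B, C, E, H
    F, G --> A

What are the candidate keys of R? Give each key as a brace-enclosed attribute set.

{E}, {F}

{E}⁺ = {A, B, C, D, E, F, G, H}, which is every attribute, so {E} is a candidate key.
{F}⁺ = {A, B, C, D, E, F, G, H}, which is every attribute, so {F} is a candidate key.
No proper subset of any of these is a key, and no other minimal superkey exists.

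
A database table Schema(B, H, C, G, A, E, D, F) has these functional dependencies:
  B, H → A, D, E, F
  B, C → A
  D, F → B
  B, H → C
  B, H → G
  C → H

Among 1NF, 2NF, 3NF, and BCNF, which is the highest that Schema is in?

3NF

Candidate keys: {B, C}, {B, H}, {C, D, F}, {D, F, H}. Prime attributes: {B, C, D, F, H}.
D, F → B breaks BCNF: {D, F}⁺ = {B, D, F}, so {D, F} is not a superkey.
Since {B} ⊆ prime attributes and every other non-superkey FD also has a prime right side, the schema is in 3NF.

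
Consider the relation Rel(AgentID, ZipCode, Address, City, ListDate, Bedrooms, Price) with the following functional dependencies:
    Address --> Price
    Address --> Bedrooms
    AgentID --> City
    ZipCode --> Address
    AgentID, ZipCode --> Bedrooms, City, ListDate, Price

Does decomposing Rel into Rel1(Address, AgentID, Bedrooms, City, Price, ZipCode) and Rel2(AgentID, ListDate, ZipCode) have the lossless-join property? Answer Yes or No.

The shared attributes are {AgentID, ZipCode} and {AgentID, ZipCode}⁺ = {Address, AgentID, Bedrooms, City, ListDate, Price, ZipCode}.
This includes all of Rel1, so the common attributes are a superkey of Rel1 — the join is lossless.

Yes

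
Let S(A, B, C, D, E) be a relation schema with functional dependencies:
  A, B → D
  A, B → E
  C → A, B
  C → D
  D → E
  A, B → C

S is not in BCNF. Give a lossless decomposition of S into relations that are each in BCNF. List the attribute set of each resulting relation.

Candidate keys of the original relation: {A, B}, {C}.
In {A, B, C, D, E}, {D} is not a superkey ({D}⁺ restricted to this set is {D, E}), so split on D → E into {D, E} and {A, B, C, D}.
{D, E}: every determinant is a superkey — BCNF.
{A, B, C, D}: every determinant is a superkey — BCNF.

{A, B, C, D}; {D, E}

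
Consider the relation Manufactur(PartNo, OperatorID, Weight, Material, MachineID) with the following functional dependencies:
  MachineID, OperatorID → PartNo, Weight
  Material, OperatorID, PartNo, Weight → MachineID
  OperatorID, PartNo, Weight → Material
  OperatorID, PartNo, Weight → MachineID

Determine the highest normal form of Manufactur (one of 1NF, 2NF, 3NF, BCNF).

Candidate keys: {MachineID, OperatorID}, {OperatorID, PartNo, Weight}. Prime attributes: {MachineID, OperatorID, PartNo, Weight}.
Each dependency's left side is a superkey — BCNF holds.

BCNF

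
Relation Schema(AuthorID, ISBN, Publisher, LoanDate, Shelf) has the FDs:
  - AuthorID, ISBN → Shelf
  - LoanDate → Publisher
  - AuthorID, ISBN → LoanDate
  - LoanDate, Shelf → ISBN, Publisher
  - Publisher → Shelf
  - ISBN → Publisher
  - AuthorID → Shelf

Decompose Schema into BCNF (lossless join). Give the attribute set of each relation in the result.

Candidate keys of the original relation: {AuthorID, ISBN}, {AuthorID, LoanDate}.
{AuthorID, ISBN, LoanDate, Publisher, Shelf}: {LoanDate} determines {ISBN, LoanDate, Publisher, Shelf} here but is not a superkey — split on LoanDate → ISBN, Publisher, Shelf, giving {ISBN, LoanDate, Publisher, Shelf} and {AuthorID, LoanDate}.
{ISBN, LoanDate, Publisher, Shelf}: {Publisher} determines {Publisher, Shelf} here but is not a superkey — split on Publisher → Shelf, giving {Publisher, Shelf} and {ISBN, LoanDate, Publisher}.
{Publisher, Shelf}: every determinant is a superkey — BCNF.
{ISBN, LoanDate, Publisher}: {ISBN} determines {ISBN, Publisher} here but is not a superkey — split on ISBN → Publisher, giving {ISBN, Publisher} and {ISBN, LoanDate}.
{ISBN, Publisher}: every determinant is a superkey — BCNF.
{ISBN, LoanDate}: every determinant is a superkey — BCNF.
{AuthorID, LoanDate}: every determinant is a superkey — BCNF.

{AuthorID, LoanDate}; {ISBN, LoanDate}; {ISBN, Publisher}; {Publisher, Shelf}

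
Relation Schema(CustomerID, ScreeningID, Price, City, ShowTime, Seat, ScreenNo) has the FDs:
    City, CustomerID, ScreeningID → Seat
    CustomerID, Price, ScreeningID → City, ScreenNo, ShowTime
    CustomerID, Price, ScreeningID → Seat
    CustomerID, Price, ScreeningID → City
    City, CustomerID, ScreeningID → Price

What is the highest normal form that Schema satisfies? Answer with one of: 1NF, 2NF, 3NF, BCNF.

Candidate keys: {City, CustomerID, ScreeningID}, {CustomerID, Price, ScreeningID}. Prime attributes: {City, CustomerID, Price, ScreeningID}.
Each dependency's left side is a superkey — BCNF holds.

BCNF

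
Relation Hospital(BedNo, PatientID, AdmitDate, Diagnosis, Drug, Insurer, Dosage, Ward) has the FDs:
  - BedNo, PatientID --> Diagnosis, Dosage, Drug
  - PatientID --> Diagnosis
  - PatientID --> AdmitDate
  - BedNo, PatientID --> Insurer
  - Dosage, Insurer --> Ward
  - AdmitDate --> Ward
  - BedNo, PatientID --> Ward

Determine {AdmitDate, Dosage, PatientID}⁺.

{AdmitDate, Diagnosis, Dosage, PatientID, Ward}

Start with {AdmitDate, Dosage, PatientID}.
PatientID --> Diagnosis applies; add {Diagnosis} → now {AdmitDate, Diagnosis, Dosage, PatientID}.
AdmitDate --> Ward applies; add {Ward} → now {AdmitDate, Diagnosis, Dosage, PatientID, Ward}.
No further FD applies.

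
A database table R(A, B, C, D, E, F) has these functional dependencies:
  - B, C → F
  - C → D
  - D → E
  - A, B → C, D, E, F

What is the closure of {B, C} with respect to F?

Start with {B, C}.
B, C → F applies; add {F} → now {B, C, F}.
C → D applies; add {D} → now {B, C, D, F}.
D → E applies; add {E} → now {B, C, D, E, F}.
No further FD applies.

{B, C, D, E, F}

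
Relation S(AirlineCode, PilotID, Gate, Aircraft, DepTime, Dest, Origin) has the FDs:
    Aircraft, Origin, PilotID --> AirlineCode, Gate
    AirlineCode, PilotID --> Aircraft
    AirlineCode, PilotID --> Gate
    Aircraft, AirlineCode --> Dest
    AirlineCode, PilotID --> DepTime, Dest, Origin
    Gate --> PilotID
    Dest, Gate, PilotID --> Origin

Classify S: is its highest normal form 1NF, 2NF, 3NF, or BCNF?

3NF

Candidate keys: {Aircraft, Dest, Gate}, {Aircraft, Gate, Origin}, {Aircraft, Origin, PilotID}, {AirlineCode, Gate}, {AirlineCode, PilotID}. Prime attributes: {Aircraft, AirlineCode, Dest, Gate, Origin, PilotID}.
Aircraft, AirlineCode --> Dest breaks BCNF: {Aircraft, AirlineCode}⁺ = {Aircraft, AirlineCode, Dest}, so {Aircraft, AirlineCode} is not a superkey.
Since {Dest} ⊆ prime attributes and every other non-superkey FD also has a prime right side, the schema is in 3NF.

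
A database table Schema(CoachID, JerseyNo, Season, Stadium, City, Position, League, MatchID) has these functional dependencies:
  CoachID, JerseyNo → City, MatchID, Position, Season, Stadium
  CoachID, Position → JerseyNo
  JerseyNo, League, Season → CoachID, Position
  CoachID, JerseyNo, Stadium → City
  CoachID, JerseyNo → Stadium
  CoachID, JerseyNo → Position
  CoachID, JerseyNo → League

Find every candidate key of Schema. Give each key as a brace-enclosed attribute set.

Closure of {CoachID, JerseyNo} is {City, CoachID, JerseyNo, League, MatchID, Position, Season, Stadium}, the whole schema; {CoachID, JerseyNo} is a candidate key.
Closure of {CoachID, Position} is {City, CoachID, JerseyNo, League, MatchID, Position, Season, Stadium}, the whole schema; {CoachID, Position} is a candidate key.
Closure of {JerseyNo, League, Season} is {City, CoachID, JerseyNo, League, MatchID, Position, Season, Stadium}, the whole schema; {JerseyNo, League, Season} is a candidate key.
Any other superkey properly contains one of these, so there are no further candidate keys.

{CoachID, JerseyNo}, {CoachID, Position}, {JerseyNo, League, Season}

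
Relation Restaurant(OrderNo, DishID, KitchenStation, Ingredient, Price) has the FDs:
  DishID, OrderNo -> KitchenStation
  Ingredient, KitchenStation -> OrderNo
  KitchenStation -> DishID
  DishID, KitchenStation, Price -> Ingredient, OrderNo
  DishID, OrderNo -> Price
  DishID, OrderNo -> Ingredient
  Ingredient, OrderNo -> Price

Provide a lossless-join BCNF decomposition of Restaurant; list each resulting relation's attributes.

{DishID, KitchenStation}; {Ingredient, KitchenStation, OrderNo}; {Ingredient, OrderNo, Price}

Candidate keys of the original relation: {DishID, OrderNo}, {Ingredient, KitchenStation}, {KitchenStation, OrderNo}, {KitchenStation, Price}.
In {DishID, Ingredient, KitchenStation, OrderNo, Price}, {KitchenStation} is not a superkey ({KitchenStation}⁺ restricted to this set is {DishID, KitchenStation}), so split on KitchenStation -> DishID into {DishID, KitchenStation} and {Ingredient, KitchenStation, OrderNo, Price}.
{DishID, KitchenStation}: every determinant is a superkey — BCNF.
In {Ingredient, KitchenStation, OrderNo, Price}, {Ingredient, OrderNo} is not a superkey ({Ingredient, OrderNo}⁺ restricted to this set is {Ingredient, OrderNo, Price}), so split on Ingredient, OrderNo -> Price into {Ingredient, OrderNo, Price} and {Ingredient, KitchenStation, OrderNo}.
{Ingredient, OrderNo, Price}: every determinant is a superkey — BCNF.
{Ingredient, KitchenStation, OrderNo}: every determinant is a superkey — BCNF.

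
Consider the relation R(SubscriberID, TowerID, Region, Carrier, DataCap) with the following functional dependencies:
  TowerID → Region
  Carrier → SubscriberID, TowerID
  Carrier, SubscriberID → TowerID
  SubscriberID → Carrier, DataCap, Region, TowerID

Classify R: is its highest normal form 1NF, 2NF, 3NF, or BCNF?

Candidate keys: {Carrier}, {SubscriberID}. Prime attributes: {Carrier, SubscriberID}.
TowerID → Region breaks BCNF: {TowerID}⁺ = {Region, TowerID}, so {TowerID} is not a superkey.
TowerID → Region determines the non-prime attribute {Region} from a non-superkey — 3NF is violated.
All keys have size 1, which rules out partial dependencies — 2NF is satisfied.

2NF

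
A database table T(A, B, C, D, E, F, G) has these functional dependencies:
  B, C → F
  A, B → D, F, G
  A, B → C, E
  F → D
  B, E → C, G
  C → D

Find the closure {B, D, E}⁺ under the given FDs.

{B, C, D, E, F, G}

Start with {B, D, E}.
B, E → C, G applies; add {C, G} → now {B, C, D, E, G}.
B, C → F applies; add {F} → now {B, C, D, E, F, G}.
No further FD applies.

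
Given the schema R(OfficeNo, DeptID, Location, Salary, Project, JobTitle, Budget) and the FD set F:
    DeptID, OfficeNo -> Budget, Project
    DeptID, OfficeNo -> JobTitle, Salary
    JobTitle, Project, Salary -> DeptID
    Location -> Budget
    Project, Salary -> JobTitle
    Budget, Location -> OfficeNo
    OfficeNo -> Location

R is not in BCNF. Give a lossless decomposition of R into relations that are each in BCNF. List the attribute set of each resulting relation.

{Budget, Location, OfficeNo}; {DeptID, JobTitle, Project, Salary}; {Location, Project, Salary}

Candidate keys of the original relation: {DeptID, Location}, {DeptID, OfficeNo}, {Location, Project, Salary}, {OfficeNo, Project, Salary}.
In {Budget, DeptID, JobTitle, Location, OfficeNo, Project, Salary}, {JobTitle, Project, Salary} is not a superkey ({JobTitle, Project, Salary}⁺ restricted to this set is {DeptID, JobTitle, Project, Salary}), so split on JobTitle, Project, Salary -> DeptID into {DeptID, JobTitle, Project, Salary} and {Budget, JobTitle, Location, OfficeNo, Project, Salary}.
{DeptID, JobTitle, Project, Salary} is in BCNF.
In {Budget, JobTitle, Location, OfficeNo, Project, Salary}, {Location} is not a superkey ({Location}⁺ restricted to this set is {Budget, Location, OfficeNo}), so split on Location -> Budget, OfficeNo into {Budget, Location, OfficeNo} and {JobTitle, Location, Project, Salary}.
{Budget, Location, OfficeNo} is in BCNF.
In {JobTitle, Location, Project, Salary}, {Project, Salary} is not a superkey ({Project, Salary}⁺ restricted to this set is {JobTitle, Project, Salary}), so split on Project, Salary -> JobTitle into {JobTitle, Project, Salary} and {Location, Project, Salary}.
{JobTitle, Project, Salary} is in BCNF.
{Location, Project, Salary} is in BCNF.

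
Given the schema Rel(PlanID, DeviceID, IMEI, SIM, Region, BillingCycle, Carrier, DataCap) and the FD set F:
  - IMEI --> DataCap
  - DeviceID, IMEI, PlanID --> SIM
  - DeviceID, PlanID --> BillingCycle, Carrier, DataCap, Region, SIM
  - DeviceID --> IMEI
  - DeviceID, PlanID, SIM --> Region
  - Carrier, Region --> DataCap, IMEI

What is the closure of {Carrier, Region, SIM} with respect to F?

Start with {Carrier, Region, SIM}.
Carrier, Region --> DataCap, IMEI applies; add {DataCap, IMEI} → now {Carrier, DataCap, IMEI, Region, SIM}.
No further FD applies.

{Carrier, DataCap, IMEI, Region, SIM}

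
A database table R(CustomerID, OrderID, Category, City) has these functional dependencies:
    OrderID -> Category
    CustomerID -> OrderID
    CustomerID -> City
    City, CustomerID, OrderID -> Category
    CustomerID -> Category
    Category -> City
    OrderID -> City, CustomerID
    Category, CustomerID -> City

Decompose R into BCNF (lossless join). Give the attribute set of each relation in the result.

Candidate keys of the original relation: {CustomerID}, {OrderID}.
{Category, City, CustomerID, OrderID}: {Category} determines {Category, City} here but is not a superkey — split on Category -> City, giving {Category, City} and {Category, CustomerID, OrderID}.
{Category, City} has no BCNF violation.
{Category, CustomerID, OrderID} has no BCNF violation.

{Category, City}; {Category, CustomerID, OrderID}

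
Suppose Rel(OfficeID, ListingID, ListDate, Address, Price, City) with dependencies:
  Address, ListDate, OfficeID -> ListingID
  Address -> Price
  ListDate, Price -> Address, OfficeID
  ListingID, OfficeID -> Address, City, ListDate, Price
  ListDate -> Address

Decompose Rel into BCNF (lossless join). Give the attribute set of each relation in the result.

Candidate keys of the original relation: {ListDate}, {ListingID, OfficeID}.
{Address, City, ListDate, ListingID, OfficeID, Price}: {Address} determines {Address, Price} here but is not a superkey — split on Address -> Price, giving {Address, Price} and {Address, City, ListDate, ListingID, OfficeID}.
{Address, Price} has no BCNF violation.
{Address, City, ListDate, ListingID, OfficeID} has no BCNF violation.

{Address, City, ListDate, ListingID, OfficeID}; {Address, Price}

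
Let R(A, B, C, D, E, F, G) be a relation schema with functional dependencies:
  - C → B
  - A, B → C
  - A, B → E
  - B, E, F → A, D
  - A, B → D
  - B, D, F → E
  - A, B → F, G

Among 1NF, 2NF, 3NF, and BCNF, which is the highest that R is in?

Candidate keys: {A, B}, {A, C}, {B, D, F}, {B, E, F}, {C, D, F}, {C, E, F}. Prime attributes: {A, B, C, D, E, F}.
For C → B we have {C}⁺ = {B, C}; {C} is not a superkey, so BCNF fails.
Since {B} ⊆ prime attributes and every other non-superkey FD also has a prime right side, the schema is in 3NF.

3NF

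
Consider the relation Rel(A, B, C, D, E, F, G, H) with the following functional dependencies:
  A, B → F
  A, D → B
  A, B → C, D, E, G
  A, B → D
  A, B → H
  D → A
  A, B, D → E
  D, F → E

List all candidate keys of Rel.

{A, B}, {D}

{D}⁺ = {A, B, C, D, E, F, G, H}, which is every attribute, so {D} is a candidate key.
{A, B}⁺ = {A, B, C, D, E, F, G, H}, which is every attribute, so {A, B} is a candidate key.
Any other superkey properly contains one of these, so there are no further candidate keys.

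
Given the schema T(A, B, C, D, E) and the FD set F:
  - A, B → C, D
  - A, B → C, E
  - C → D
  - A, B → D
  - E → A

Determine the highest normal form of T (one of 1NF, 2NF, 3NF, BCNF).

Candidate keys: {A, B}, {B, E}. Prime attributes: {A, B, E}.
C → D: {C}⁺ = {C, D}, which is not all of the attributes, so the left side is not a superkey — BCNF is violated.
C → D determines the non-prime attribute {D} from a non-superkey — 3NF is violated.
No non-prime attribute depends on a proper subset of any candidate key, so 2NF holds.

2NF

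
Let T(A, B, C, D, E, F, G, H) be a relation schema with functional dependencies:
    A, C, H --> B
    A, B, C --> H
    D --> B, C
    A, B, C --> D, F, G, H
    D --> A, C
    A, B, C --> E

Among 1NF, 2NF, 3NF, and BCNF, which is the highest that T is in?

BCNF

Candidate keys: {A, B, C}, {A, C, H}, {D}. Prime attributes: {A, B, C, D, H}.
Every FD has a superkey on the left, so the relation is in BCNF.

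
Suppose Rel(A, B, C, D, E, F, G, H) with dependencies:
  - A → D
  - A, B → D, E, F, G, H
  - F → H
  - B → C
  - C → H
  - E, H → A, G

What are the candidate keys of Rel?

{B} never appears on the right of any FD, so every key must include it.
{A, B}⁺ = {A, B, C, D, E, F, G, H} — all of the relation — so {A, B} is a candidate key.
{B, E}⁺ = {A, B, C, D, E, F, G, H} — all of the relation — so {B, E} is a candidate key.
Any other superkey properly contains one of these, so there are no further candidate keys.

{A, B}, {B, E}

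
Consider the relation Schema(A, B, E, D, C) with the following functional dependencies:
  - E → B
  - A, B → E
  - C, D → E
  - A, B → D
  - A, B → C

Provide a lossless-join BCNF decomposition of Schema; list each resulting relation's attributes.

{A, C, D}; {B, E}; {C, D, E}

Candidate keys of the original relation: {A, B}, {A, C, D}, {A, E}.
{A, B, C, D, E}: {E} determines {B, E} here but is not a superkey — split on E → B, giving {B, E} and {A, C, D, E}.
{B, E} has no BCNF violation.
{A, C, D, E}: {C, D} determines {C, D, E} here but is not a superkey — split on C, D → E, giving {C, D, E} and {A, C, D}.
{C, D, E} has no BCNF violation.
{A, C, D} has no BCNF violation.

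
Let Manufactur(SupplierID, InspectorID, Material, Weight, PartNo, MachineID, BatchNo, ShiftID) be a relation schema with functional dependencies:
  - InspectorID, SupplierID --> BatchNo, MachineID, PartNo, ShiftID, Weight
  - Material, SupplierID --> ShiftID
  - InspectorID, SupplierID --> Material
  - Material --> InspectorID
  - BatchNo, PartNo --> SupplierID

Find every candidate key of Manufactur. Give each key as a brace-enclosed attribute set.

{BatchNo, InspectorID, PartNo}, {BatchNo, Material, PartNo}, {InspectorID, SupplierID}, {Material, SupplierID}

Closure of {InspectorID, SupplierID} is {BatchNo, InspectorID, MachineID, Material, PartNo, ShiftID, SupplierID, Weight}, the whole schema; {InspectorID, SupplierID} is a candidate key.
Closure of {Material, SupplierID} is {BatchNo, InspectorID, MachineID, Material, PartNo, ShiftID, SupplierID, Weight}, the whole schema; {Material, SupplierID} is a candidate key.
Closure of {BatchNo, InspectorID, PartNo} is {BatchNo, InspectorID, MachineID, Material, PartNo, ShiftID, SupplierID, Weight}, the whole schema; {BatchNo, InspectorID, PartNo} is a candidate key.
Closure of {BatchNo, Material, PartNo} is {BatchNo, InspectorID, MachineID, Material, PartNo, ShiftID, SupplierID, Weight}, the whole schema; {BatchNo, Material, PartNo} is a candidate key.
These are minimal and exhaustive — every other superkey contains one of them.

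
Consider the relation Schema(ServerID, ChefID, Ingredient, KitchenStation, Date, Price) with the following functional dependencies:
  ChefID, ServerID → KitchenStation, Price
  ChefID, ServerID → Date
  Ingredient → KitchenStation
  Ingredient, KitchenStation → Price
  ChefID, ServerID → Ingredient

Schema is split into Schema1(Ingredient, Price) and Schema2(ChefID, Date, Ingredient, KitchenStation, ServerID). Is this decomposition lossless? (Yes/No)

The shared attributes are {Ingredient} and {Ingredient}⁺ = {Ingredient, KitchenStation, Price}.
Schema1 is contained in that closure, so Schema1 ∩ Schema2 → Schema1 holds and the join is lossless.

Yes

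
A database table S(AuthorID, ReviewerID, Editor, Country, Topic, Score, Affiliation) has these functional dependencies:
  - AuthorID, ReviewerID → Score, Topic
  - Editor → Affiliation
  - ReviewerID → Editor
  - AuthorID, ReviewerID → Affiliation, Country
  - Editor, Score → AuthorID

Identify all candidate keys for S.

Attributes never on any right-hand side: {ReviewerID} — every candidate key must contain it.
{AuthorID, ReviewerID} is a candidate key since {AuthorID, ReviewerID}⁺ = {Affiliation, AuthorID, Country, Editor, ReviewerID, Score, Topic} covers every attribute.
{ReviewerID, Score} is a candidate key since {ReviewerID, Score}⁺ = {Affiliation, AuthorID, Country, Editor, ReviewerID, Score, Topic} covers every attribute.
No proper subset of any of these is a key, and no other minimal superkey exists.

{AuthorID, ReviewerID}, {ReviewerID, Score}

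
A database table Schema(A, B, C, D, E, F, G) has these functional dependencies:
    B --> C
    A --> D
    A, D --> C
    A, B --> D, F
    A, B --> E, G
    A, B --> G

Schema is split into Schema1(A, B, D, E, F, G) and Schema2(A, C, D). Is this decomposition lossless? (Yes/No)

Schema1 ∩ Schema2 = {A, D}; its closure under F is {A, C, D}.
This includes all of Schema2, so the common attributes are a superkey of Schema2 — the join is lossless.

Yes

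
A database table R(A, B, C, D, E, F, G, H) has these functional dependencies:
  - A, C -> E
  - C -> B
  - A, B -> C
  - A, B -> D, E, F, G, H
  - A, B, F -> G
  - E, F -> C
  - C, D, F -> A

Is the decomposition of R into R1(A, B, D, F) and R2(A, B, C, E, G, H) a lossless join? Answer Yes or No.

The shared attributes are {A, B} and {A, B}⁺ = {A, B, C, D, E, F, G, H}.
This includes all of R1, so the common attributes are a superkey of R1 — the join is lossless.

Yes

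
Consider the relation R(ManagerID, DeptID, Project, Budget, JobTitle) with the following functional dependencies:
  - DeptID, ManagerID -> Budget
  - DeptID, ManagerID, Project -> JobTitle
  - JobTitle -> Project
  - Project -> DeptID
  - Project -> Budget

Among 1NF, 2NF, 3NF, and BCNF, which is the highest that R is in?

1NF

Candidate keys: {JobTitle, ManagerID}, {ManagerID, Project}. Prime attributes: {JobTitle, ManagerID, Project}.
DeptID, ManagerID -> Budget breaks BCNF: {DeptID, ManagerID}⁺ = {Budget, DeptID, ManagerID}, so {DeptID, ManagerID} is not a superkey.
DeptID, ManagerID -> Budget determines the non-prime attribute {Budget} from a non-superkey — 3NF is violated.
Since {JobTitle} ⊂ {JobTitle, ManagerID} and {JobTitle}⁺ ⊇ {Budget, DeptID} with {Budget, DeptID} non-prime, there is a partial dependency; 2NF fails.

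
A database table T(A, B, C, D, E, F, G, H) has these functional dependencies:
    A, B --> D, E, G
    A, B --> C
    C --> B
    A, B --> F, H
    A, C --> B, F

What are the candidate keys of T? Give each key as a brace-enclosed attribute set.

{A, B}, {A, C}

Attributes never on any right-hand side: {A} — every candidate key must contain it.
Closure of {A, B} is {A, B, C, D, E, F, G, H}, the whole schema; {A, B} is a candidate key.
Closure of {A, C} is {A, B, C, D, E, F, G, H}, the whole schema; {A, C} is a candidate key.
No proper subset of any of these is a key, and no other minimal superkey exists.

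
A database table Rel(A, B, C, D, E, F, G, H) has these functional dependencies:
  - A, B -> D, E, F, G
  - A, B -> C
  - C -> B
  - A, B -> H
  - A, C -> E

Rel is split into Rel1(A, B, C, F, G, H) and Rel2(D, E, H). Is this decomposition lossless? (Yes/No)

The shared attributes are {H} and {H}⁺ = {H}.
Neither Rel1 nor Rel2 is contained in that closure, so the decomposition is lossy.

No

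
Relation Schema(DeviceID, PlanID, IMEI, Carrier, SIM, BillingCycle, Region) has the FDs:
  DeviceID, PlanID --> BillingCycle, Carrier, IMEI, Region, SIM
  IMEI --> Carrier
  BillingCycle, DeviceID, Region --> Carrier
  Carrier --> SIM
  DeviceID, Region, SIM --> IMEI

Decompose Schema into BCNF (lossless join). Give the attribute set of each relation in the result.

Candidate key of the original relation: {DeviceID, PlanID}.
Within {BillingCycle, Carrier, DeviceID, IMEI, PlanID, Region, SIM}: {IMEI}⁺ ∩ {BillingCycle, Carrier, DeviceID, IMEI, PlanID, Region, SIM} = {Carrier, IMEI, SIM}, not the whole set, so IMEI --> Carrier, SIM violates BCNF; decompose into {Carrier, IMEI, SIM} and {BillingCycle, DeviceID, IMEI, PlanID, Region}.
Within {Carrier, IMEI, SIM}: {Carrier}⁺ ∩ {Carrier, IMEI, SIM} = {Carrier, SIM}, not the whole set, so Carrier --> SIM violates BCNF; decompose into {Carrier, SIM} and {Carrier, IMEI}.
{Carrier, SIM} is in BCNF.
{Carrier, IMEI} is in BCNF.
Within {BillingCycle, DeviceID, IMEI, PlanID, Region}: {BillingCycle, DeviceID, Region}⁺ ∩ {BillingCycle, DeviceID, IMEI, PlanID, Region} = {BillingCycle, DeviceID, IMEI, Region}, not the whole set, so BillingCycle, DeviceID, Region --> IMEI violates BCNF; decompose into {BillingCycle, DeviceID, IMEI, Region} and {BillingCycle, DeviceID, PlanID, Region}.
{BillingCycle, DeviceID, IMEI, Region} is in BCNF.
{BillingCycle, DeviceID, PlanID, Region} is in BCNF.

{BillingCycle, DeviceID, IMEI, Region}; {BillingCycle, DeviceID, PlanID, Region}; {Carrier, IMEI}; {Carrier, SIM}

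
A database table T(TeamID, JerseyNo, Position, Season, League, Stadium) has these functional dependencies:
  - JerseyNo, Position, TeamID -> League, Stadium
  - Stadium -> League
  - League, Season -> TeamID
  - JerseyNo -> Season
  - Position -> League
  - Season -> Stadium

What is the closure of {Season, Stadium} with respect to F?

Start with {Season, Stadium}.
Stadium -> League applies; add {League} → now {League, Season, Stadium}.
League, Season -> TeamID applies; add {TeamID} → now {League, Season, Stadium, TeamID}.
No further FD applies.

{League, Season, Stadium, TeamID}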